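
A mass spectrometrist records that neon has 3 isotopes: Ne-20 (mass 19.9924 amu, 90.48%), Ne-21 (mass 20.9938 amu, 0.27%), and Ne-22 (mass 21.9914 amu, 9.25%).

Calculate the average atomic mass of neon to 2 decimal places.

20.18 amu

The abundance-weighted mean is 0.9048 × 19.9924 + 0.0027 × 20.9938 + 0.0925 × 21.9914
= 18.08912 + 0.05668 + 2.03420 = 20.18000 amu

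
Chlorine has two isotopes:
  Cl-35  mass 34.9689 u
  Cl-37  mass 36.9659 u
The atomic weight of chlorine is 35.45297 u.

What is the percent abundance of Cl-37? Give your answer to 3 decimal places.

24.240%

Writing the weighted mean with unknown fraction x of Cl-35:
34.9689·x + 36.9659·(1 − x) = 35.45297
(34.9689 − 36.9659)·x = 35.45297 − 36.9659
x = -1.51293 / -1.9970 = 0.75760 → 75.760% Cl-35, 24.240% Cl-37.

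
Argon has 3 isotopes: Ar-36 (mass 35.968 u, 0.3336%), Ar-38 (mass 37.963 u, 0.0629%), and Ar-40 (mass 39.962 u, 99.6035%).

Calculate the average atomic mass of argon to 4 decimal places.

39.9474 u

Ar = Σ fᵢ·mᵢ = 0.003336 × 35.968 + 0.000629 × 37.963 + 0.996035 × 39.962
= 0.11999 + 0.02388 + 39.80355 = 39.94742 u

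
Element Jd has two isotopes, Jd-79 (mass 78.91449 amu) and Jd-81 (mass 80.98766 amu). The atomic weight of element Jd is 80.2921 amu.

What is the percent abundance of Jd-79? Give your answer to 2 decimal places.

Let x be the fractional abundance of Jd-79; then Jd-81 has abundance 1 − x.
78.91449·x + 80.98766·(1 − x) = 80.2921
(78.91449 − 80.98766)·x = 80.2921 − 80.98766
x = -0.69556 / -2.07317 = 0.33551 → 33.55% Jd-79, 66.45% Jd-81.

33.55%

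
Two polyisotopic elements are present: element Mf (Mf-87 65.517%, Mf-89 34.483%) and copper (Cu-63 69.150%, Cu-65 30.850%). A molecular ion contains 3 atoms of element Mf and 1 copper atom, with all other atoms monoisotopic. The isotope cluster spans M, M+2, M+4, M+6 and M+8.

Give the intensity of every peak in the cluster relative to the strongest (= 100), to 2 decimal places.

Element Mf pattern (n=3): 0.28123023 : 0.44405248 : 0.23371433 : 0.04100295
Copper pattern (n=1): 0.6915 : 0.3085
Convolve the two distributions (both contribute in 2-u steps):
  M: 0.28123023×0.6915 = 0.194471
  M+2: 0.28123023×0.3085 + 0.44405248×0.6915 = 0.393822
  M+4: 0.44405248×0.3085 + 0.23371433×0.6915 = 0.298604
  M+6: 0.23371433×0.3085 + 0.04100295×0.6915 = 0.100454
  M+8: 0.04100295×0.3085 = 0.012649
Scale to base peak (0.393822) = 100: 49.38 : 100.00 : 75.82 : 25.51 : 3.21

49.38 : 100.00 : 75.82 : 25.51 : 3.21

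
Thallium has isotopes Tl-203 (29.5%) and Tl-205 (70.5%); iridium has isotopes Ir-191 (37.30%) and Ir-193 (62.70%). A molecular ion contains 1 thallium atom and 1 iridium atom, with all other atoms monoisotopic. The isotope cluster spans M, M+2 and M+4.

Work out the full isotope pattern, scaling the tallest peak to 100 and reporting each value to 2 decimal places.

24.57 : 100.00 : 98.68

Thallium pattern (n=1): 0.2950 : 0.7050
Iridium pattern (n=1): 0.3730 : 0.6270
Convolve the two distributions (both contribute in 2-u steps):
  M: 0.2950×0.3730 = 0.110035
  M+2: 0.2950×0.6270 + 0.7050×0.3730 = 0.447930
  M+4: 0.7050×0.6270 = 0.442035
Scale to base peak (0.447930) = 100: 24.57 : 100.00 : 98.68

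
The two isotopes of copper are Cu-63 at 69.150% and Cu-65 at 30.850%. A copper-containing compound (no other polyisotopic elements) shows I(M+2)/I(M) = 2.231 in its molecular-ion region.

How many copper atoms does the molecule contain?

5

The M+2/M ratio from n Cu atoms is n · q/p = n · 0.30850/0.69150.
n = 2.231 × 0.69150/0.30850 = 5.00 ≈ 5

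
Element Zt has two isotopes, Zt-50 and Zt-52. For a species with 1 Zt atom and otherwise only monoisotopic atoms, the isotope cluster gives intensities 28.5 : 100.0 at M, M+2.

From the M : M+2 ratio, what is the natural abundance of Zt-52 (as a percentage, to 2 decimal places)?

If p is the fraction of Zt that is Zt-50, then I(M+2)/I(M) = [C(1,1)·p^0·(1−p)] / p^1 = 1·(1−p)/p = 100.0/28.5 = 3.5088
(1−p)/p = 3.5088/1 = 3.5088  ⇒  p = 1/(1 + 3.5088) = 0.2218
Zt-50: 22.18%, Zt-52: 77.82%.

77.82%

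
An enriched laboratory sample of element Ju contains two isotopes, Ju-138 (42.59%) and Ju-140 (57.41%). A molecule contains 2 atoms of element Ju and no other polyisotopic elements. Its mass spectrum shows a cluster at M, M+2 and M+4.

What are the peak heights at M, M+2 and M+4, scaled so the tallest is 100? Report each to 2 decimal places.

37.09 : 100.00 : 67.40

The 2 Ju atoms are independent, so intensities follow the terms of (0.4259 + 0.5741)^2.
P(M) = 0.4259^2 = 0.181391
P(M+2) = 2 × 0.4259^1 × 0.5741^1 = 0.489018
P(M+4) = 0.5741^2 = 0.329591
The M+2 peak is largest (0.489018); scaling to 100 gives 37.09 : 100.00 : 67.40.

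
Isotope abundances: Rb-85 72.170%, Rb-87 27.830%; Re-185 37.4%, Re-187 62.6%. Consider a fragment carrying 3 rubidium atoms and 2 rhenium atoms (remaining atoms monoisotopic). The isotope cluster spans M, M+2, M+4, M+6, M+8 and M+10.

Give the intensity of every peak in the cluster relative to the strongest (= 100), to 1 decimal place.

14.0 : 63.3 : 100.0 : 67.3 : 20.2 : 2.3

Rubidium pattern (n=3): 0.37589809 : 0.43485841 : 0.16768892 : 0.02155458
Rhenium pattern (n=2): 0.139876 : 0.468248 : 0.391876
Convolve the two distributions (both contribute in 2-u steps):
  M: 0.37589809×0.139876 = 0.052579
  M+2: 0.37589809×0.468248 + 0.43485841×0.139876 = 0.236840
  M+4: 0.37589809×0.391876 + 0.43485841×0.468248 + 0.16768892×0.139876 = 0.374383
  M+6: 0.43485841×0.391876 + 0.16768892×0.468248 + 0.02155458×0.139876 = 0.251946
  M+8: 0.16768892×0.391876 + 0.02155458×0.468248 = 0.075806
  M+10: 0.02155458×0.391876 = 0.008447
Scale to base peak (0.374383) = 100: 14.0 : 63.3 : 100.0 : 67.3 : 20.2 : 2.3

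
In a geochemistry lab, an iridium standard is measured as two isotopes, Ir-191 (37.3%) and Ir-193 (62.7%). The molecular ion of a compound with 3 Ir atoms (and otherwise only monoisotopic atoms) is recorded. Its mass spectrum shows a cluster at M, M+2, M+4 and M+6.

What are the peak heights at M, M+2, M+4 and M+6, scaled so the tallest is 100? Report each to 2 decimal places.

Each Ir atom is independently Ir-191 (p = 0.373) or Ir-193 (q = 0.627); the cluster is the binomial expansion (p + q)^3.
P(M) = 0.373^3 = 0.051895
P(M+2) = 3 × 0.373^2 × 0.627^1 = 0.261702
P(M+4) = 3 × 0.373^1 × 0.627^2 = 0.439911
P(M+6) = 0.627^3 = 0.246492
The M+4 peak is largest (0.439911); scaling to 100 gives 11.80 : 59.49 : 100.00 : 56.03.

11.80 : 59.49 : 100.00 : 56.03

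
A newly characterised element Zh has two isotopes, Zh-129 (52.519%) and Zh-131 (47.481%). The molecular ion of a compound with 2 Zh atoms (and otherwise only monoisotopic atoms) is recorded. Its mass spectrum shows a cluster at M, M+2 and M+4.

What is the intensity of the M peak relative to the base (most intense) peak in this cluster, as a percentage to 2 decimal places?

Binomial terms of (0.52519 + 0.47481)^2: M 0.2758, M+2 0.4987, M+4 0.2254 → M+2 is the base peak.
P(M+2) = C(2,1) × 0.52519^1 × 0.47481^1 = 2 × 0.52519 × 0.47481 = 0.498731 (base)
P(M) = C(2,0) × 0.52519^2 × 0.47481^0 = 1 × 0.27582454 × 1.0000 = 0.275825
Relative intensity = 0.275825 / 0.498731 × 100 = 55.31

55.31%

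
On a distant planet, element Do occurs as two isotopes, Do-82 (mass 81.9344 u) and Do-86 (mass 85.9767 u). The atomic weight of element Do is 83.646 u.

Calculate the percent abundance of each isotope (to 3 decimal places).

Do-82: 57.658%, Do-86: 42.342%

Writing the weighted mean with unknown fraction x of Do-82:
81.9344·x + 85.9767·(1 − x) = 83.646
(81.9344 − 85.9767)·x = 83.646 − 85.9767
x = -2.3307 / -4.0423 = 0.57658 → 57.658% Do-82, 42.342% Do-86.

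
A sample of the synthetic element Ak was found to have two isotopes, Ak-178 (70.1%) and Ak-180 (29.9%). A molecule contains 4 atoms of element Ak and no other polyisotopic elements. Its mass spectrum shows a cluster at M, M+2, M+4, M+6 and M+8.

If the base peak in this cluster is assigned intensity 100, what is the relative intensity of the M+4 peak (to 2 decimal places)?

(0.701 + 0.299)^4 gives M 0.2415, M+2 0.4120, M+4 0.2636, M+6 0.0750, M+8 0.0080; the largest is M+2.
P(M+2) = C(4,1) × 0.701^3 × 0.299^1 = 4 × 0.3444721 × 0.2990 = 0.411989 (base)
P(M+4) = C(4,2) × 0.701^2 × 0.299^2 = 6 × 0.491401 × 0.089401 = 0.263590
Relative intensity = 0.263590 / 0.411989 × 100 = 63.98

63.98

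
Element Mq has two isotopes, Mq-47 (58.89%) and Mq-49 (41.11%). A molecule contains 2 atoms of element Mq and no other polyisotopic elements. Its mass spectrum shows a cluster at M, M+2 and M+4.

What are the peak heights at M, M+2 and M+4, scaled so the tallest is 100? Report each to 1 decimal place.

71.6 : 100.0 : 34.9

Expanding (0.5889 + 0.4111)^2:
P(M) = 0.5889^2 = 0.346803
P(M+2) = 2 × 0.5889^1 × 0.4111^1 = 0.484194
P(M+4) = 0.4111^2 = 0.169003
The M+2 peak is largest (0.484194); scaling to 100 gives 71.6 : 100.0 : 34.9.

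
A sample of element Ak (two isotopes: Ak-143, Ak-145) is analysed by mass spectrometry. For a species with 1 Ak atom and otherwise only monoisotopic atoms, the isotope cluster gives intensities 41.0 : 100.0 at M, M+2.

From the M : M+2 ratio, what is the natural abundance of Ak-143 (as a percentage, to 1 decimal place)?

If p is the fraction of Ak that is Ak-143, then I(M+2)/I(M) = [C(1,1)·p^0·(1−p)] / p^1 = 1·(1−p)/p = 100.0/41.0 = 2.4390
(1−p)/p = 2.4390/1 = 2.4390  ⇒  p = 1/(1 + 2.4390) = 0.2908
Ak-143: 29.1%, Ak-145: 70.9%.

29.1%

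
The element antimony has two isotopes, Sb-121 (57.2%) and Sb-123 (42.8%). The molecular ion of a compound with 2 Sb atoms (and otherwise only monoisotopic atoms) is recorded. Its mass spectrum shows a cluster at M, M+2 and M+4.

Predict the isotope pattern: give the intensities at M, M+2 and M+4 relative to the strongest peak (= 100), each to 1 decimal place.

Each Sb atom is independently Sb-121 (p = 0.572) or Sb-123 (q = 0.428); the cluster is the binomial expansion (p + q)^2.
P(M) = 0.572^2 = 0.327184
P(M+2) = 2 × 0.572^1 × 0.428^1 = 0.489632
P(M+4) = 0.428^2 = 0.183184
The M+2 peak is largest (0.489632); scaling to 100 gives 66.8 : 100.0 : 37.4.

66.8 : 100.0 : 37.4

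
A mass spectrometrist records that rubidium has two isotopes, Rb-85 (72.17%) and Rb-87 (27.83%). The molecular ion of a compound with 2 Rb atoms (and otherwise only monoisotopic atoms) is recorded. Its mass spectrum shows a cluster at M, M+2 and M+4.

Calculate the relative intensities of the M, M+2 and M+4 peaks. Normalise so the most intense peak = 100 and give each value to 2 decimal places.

100.00 : 77.12 : 14.87

The 2 Rb atoms are independent, so intensities follow the terms of (0.7217 + 0.2783)^2.
P(M) = 0.7217^2 = 0.520851
P(M+2) = 2 × 0.7217^1 × 0.2783^1 = 0.401698
P(M+4) = 0.2783^2 = 0.077451
The M peak is largest (0.520851); scaling to 100 gives 100.00 : 77.12 : 14.87.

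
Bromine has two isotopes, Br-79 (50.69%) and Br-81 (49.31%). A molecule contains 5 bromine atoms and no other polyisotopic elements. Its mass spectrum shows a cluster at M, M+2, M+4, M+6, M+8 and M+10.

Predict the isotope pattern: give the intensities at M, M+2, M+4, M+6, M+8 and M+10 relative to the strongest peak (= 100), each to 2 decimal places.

10.57 : 51.40 : 100.00 : 97.28 : 47.31 : 9.21

The 5 Br atoms are independent, so intensities follow the terms of (0.5069 + 0.4931)^5.
P(M) = 0.5069^5 = 0.033467
P(M+2) = 5 × 0.5069^4 × 0.4931^1 = 0.162777
P(M+4) = 10 × 0.5069^3 × 0.4931^2 = 0.316692
P(M+6) = 10 × 0.5069^2 × 0.4931^3 = 0.308070
P(M+8) = 5 × 0.5069^1 × 0.4931^4 = 0.149842
P(M+10) = 0.4931^5 = 0.029152
The M+4 peak is largest (0.316692); scaling to 100 gives 10.57 : 51.40 : 100.00 : 97.28 : 47.31 : 9.21.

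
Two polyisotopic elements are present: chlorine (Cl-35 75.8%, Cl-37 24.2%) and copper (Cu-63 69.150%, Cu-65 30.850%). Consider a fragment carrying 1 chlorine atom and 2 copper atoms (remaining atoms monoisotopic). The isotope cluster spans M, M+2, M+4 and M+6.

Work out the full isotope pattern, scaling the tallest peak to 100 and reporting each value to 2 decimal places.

82.54 : 100.00 : 39.94 : 5.24

Chlorine pattern (n=1): 0.7580 : 0.2420
Copper pattern (n=2): 0.47817225 : 0.4266555 : 0.09517225
Convolve the two distributions (both contribute in 2-u steps):
  M: 0.7580×0.47817225 = 0.362455
  M+2: 0.7580×0.4266555 + 0.2420×0.47817225 = 0.439123
  M+4: 0.7580×0.09517225 + 0.2420×0.4266555 = 0.175391
  M+6: 0.2420×0.09517225 = 0.023032
Scale to base peak (0.439123) = 100: 82.54 : 100.00 : 39.94 : 5.24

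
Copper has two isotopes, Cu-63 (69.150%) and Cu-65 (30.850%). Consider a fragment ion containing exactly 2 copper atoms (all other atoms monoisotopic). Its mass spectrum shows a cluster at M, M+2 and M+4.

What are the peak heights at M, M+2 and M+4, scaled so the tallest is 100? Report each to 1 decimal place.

100.0 : 89.2 : 19.9

Expanding (0.69150 + 0.30850)^2:
P(M) = 0.69150^2 = 0.478172
P(M+2) = 2 × 0.69150^1 × 0.30850^1 = 0.426656
P(M+4) = 0.30850^2 = 0.095172
The M peak is largest (0.478172); scaling to 100 gives 100.0 : 89.2 : 19.9.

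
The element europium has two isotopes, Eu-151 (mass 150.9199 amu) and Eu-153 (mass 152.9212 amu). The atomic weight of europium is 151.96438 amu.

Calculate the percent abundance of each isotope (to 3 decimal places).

Eu-151: 47.810%, Eu-153: 52.190%

Writing the weighted mean with unknown fraction x of Eu-151:
150.9199·x + 152.9212·(1 − x) = 151.96438
(150.9199 − 152.9212)·x = 151.96438 − 152.9212
x = -0.95682 / -2.0013 = 0.47810 → 47.810% Eu-151, 52.190% Eu-153.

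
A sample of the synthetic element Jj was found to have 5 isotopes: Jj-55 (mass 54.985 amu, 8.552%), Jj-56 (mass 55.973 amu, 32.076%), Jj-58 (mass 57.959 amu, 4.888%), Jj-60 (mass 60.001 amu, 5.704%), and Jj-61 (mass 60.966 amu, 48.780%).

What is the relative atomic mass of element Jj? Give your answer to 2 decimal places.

58.65 amu

Average mass = Σ (abundance × isotope mass) = 0.08552 × 54.985 + 0.32076 × 55.973 + 0.04888 × 57.959 + 0.05704 × 60.001 + 0.48780 × 60.966
= 4.7023 + 17.9539 + 2.8330 + 3.4225 + 29.7392 = 58.6509 amu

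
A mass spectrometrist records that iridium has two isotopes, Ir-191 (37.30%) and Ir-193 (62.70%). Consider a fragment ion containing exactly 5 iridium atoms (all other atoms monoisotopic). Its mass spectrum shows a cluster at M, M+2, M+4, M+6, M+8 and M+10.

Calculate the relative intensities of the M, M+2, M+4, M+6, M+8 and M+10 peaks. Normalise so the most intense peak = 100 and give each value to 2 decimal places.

2.11 : 17.70 : 59.49 : 100.00 : 84.05 : 28.26

Each Ir atom is independently Ir-191 (p = 0.3730) or Ir-193 (q = 0.6270); the cluster is the binomial expansion (p + q)^5.
P(M) = 0.3730^5 = 0.007220
P(M+2) = 5 × 0.3730^4 × 0.6270^1 = 0.060684
P(M+4) = 10 × 0.3730^3 × 0.6270^2 = 0.204015
P(M+6) = 10 × 0.3730^2 × 0.6270^3 = 0.342942
P(M+8) = 5 × 0.3730^1 × 0.6270^4 = 0.288237
P(M+10) = 0.6270^5 = 0.096903
The M+6 peak is largest (0.342942); scaling to 100 gives 2.11 : 17.70 : 59.49 : 100.00 : 84.05 : 28.26.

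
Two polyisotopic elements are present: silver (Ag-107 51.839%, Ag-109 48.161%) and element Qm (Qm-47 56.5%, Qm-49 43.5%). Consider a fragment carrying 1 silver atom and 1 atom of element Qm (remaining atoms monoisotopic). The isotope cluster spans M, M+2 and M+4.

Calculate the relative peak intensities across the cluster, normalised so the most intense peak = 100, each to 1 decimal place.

Silver pattern (n=1): 0.51839 : 0.48161
Element Qm pattern (n=1): 0.5650 : 0.4350
Convolve the two distributions (both contribute in 2-u steps):
  M: 0.51839×0.5650 = 0.292890
  M+2: 0.51839×0.4350 + 0.48161×0.5650 = 0.497609
  M+4: 0.48161×0.4350 = 0.209500
Scale to base peak (0.497609) = 100: 58.9 : 100.0 : 42.1

58.9 : 100.0 : 42.1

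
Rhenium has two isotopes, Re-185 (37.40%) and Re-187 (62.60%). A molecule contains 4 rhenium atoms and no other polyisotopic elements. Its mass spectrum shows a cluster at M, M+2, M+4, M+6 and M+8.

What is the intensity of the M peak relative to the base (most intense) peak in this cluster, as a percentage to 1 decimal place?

5.3%

(0.3740 + 0.6260)^4 gives M 0.0196, M+2 0.1310, M+4 0.3289, M+6 0.3670, M+8 0.1536; the largest is M+6.
P(M+6) = C(4,3) × 0.3740^1 × 0.6260^3 = 4 × 0.3740 × 0.24531438 = 0.366990 (base)
P(M) = C(4,0) × 0.3740^4 × 0.6260^0 = 1 × 0.0195653 × 1.0000 = 0.019565
Relative intensity = 0.019565 / 0.366990 × 100 = 5.3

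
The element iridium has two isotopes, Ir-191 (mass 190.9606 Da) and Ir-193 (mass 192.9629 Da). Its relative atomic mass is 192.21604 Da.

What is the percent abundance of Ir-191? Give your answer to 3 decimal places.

Writing the weighted mean with unknown fraction x of Ir-191:
190.9606·x + 192.9629·(1 − x) = 192.21604
(190.9606 − 192.9629)·x = 192.21604 − 192.9629
x = -0.74686 / -2.0023 = 0.37300 → 37.300% Ir-191, 62.700% Ir-193.

37.300%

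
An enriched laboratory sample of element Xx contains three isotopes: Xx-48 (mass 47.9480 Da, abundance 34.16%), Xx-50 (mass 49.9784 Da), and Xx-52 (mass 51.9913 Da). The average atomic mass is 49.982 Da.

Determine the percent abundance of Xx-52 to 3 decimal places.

Let x and y be the fractions of Xx-50 and Xx-52. Then x + y = 1 − 0.3416 = 0.6584 and 49.9784x + 51.9913y = 49.982 − 0.3416×47.9480 = 33.6029632.
Substituting: 49.9784x + 51.9913(0.6584 − x) = 33.6029632
(49.9784 − 51.9913)x = -0.62810872  ⇒  x = 0.31204, y = 0.34636
Xx-50: 31.204%, Xx-52: 34.636%.

34.636%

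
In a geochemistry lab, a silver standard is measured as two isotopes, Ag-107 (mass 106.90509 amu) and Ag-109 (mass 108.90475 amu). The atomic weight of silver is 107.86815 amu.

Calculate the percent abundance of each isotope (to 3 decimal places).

Let x be the fractional abundance of Ag-107; then Ag-109 has abundance 1 − x.
106.90509·x + 108.90475·(1 − x) = 107.86815
(106.90509 − 108.90475)·x = 107.86815 − 108.90475
x = -1.03660 / -1.99966 = 0.51839 → 51.839% Ag-107, 48.161% Ag-109.

Ag-107: 51.839%, Ag-109: 48.161%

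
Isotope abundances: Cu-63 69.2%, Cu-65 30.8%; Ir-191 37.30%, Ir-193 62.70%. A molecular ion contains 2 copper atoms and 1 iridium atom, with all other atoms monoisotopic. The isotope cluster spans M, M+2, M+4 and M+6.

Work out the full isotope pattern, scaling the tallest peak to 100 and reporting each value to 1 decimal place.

Copper pattern (n=2): 0.478864 : 0.426272 : 0.094864
Iridium pattern (n=1): 0.3730 : 0.6270
Convolve the two distributions (both contribute in 2-u steps):
  M: 0.478864×0.3730 = 0.178616
  M+2: 0.478864×0.6270 + 0.426272×0.3730 = 0.459247
  M+4: 0.426272×0.6270 + 0.094864×0.3730 = 0.302657
  M+6: 0.094864×0.6270 = 0.059480
Scale to base peak (0.459247) = 100: 38.9 : 100.0 : 65.9 : 13.0

38.9 : 100.0 : 65.9 : 13.0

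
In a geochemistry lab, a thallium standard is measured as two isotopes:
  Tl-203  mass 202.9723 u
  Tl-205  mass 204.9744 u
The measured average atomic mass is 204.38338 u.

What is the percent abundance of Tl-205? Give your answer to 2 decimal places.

Writing the weighted mean with unknown fraction x of Tl-203:
202.9723·x + 204.9744·(1 − x) = 204.38338
(202.9723 − 204.9744)·x = 204.38338 − 204.9744
x = -0.59102 / -2.0021 = 0.29520 → 29.52% Tl-203, 70.48% Tl-205.

70.48%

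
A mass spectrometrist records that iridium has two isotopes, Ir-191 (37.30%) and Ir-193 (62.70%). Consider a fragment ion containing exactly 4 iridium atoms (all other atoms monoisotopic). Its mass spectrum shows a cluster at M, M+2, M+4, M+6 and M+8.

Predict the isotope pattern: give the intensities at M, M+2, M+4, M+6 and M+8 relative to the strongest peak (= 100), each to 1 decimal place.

5.3 : 35.4 : 89.2 : 100.0 : 42.0

The 4 Ir atoms are independent, so intensities follow the terms of (0.3730 + 0.6270)^4.
P(M) = 0.3730^4 = 0.019357
P(M+2) = 4 × 0.3730^3 × 0.6270^1 = 0.130153
P(M+4) = 6 × 0.3730^2 × 0.6270^2 = 0.328174
P(M+6) = 4 × 0.3730^1 × 0.6270^3 = 0.367766
P(M+8) = 0.6270^4 = 0.154550
The M+6 peak is largest (0.367766); scaling to 100 gives 5.3 : 35.4 : 89.2 : 100.0 : 42.0.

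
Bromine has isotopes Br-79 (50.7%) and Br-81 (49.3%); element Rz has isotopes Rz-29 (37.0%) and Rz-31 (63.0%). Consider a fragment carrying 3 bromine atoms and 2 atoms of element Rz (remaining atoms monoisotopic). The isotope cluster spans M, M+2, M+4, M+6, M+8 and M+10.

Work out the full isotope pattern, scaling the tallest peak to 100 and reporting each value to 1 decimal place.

Bromine pattern (n=3): 0.13032384 : 0.38017547 : 0.36967753 : 0.11982316
Element Rz pattern (n=2): 0.1369 : 0.4662 : 0.3969
Convolve the two distributions (both contribute in 2-u steps):
  M: 0.13032384×0.1369 = 0.017841
  M+2: 0.13032384×0.4662 + 0.38017547×0.1369 = 0.112803
  M+4: 0.13032384×0.3969 + 0.38017547×0.4662 + 0.36967753×0.1369 = 0.279572
  M+6: 0.38017547×0.3969 + 0.36967753×0.4662 + 0.11982316×0.1369 = 0.339639
  M+8: 0.36967753×0.3969 + 0.11982316×0.4662 = 0.202587
  M+10: 0.11982316×0.3969 = 0.047558
Scale to base peak (0.339639) = 100: 5.3 : 33.2 : 82.3 : 100.0 : 59.6 : 14.0

5.3 : 33.2 : 82.3 : 100.0 : 59.6 : 14.0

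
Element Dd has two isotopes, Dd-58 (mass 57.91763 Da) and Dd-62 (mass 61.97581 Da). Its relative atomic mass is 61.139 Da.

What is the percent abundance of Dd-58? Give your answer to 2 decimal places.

Writing the weighted mean with unknown fraction x of Dd-58:
57.91763·x + 61.97581·(1 − x) = 61.139
(57.91763 − 61.97581)·x = 61.139 − 61.97581
x = -0.83681 / -4.05818 = 0.20620 → 20.62% Dd-58, 79.38% Dd-62.

20.62%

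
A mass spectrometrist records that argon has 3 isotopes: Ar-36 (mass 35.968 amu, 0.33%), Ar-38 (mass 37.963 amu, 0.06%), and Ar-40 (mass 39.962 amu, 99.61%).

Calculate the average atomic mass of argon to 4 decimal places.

39.9476 amu

The abundance-weighted mean is 0.0033 × 35.968 + 0.0006 × 37.963 + 0.9961 × 39.962
= 0.11869 + 0.02278 + 39.80615 = 39.94762 amu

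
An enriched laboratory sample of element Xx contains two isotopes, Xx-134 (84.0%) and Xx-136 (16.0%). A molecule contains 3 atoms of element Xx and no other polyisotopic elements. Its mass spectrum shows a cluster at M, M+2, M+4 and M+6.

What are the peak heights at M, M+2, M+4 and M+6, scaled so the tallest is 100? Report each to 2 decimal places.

Expanding (0.840 + 0.160)^3:
P(M) = 0.840^3 = 0.592704
P(M+2) = 3 × 0.840^2 × 0.160^1 = 0.338688
P(M+4) = 3 × 0.840^1 × 0.160^2 = 0.064512
P(M+6) = 0.160^3 = 0.004096
The M peak is largest (0.592704); scaling to 100 gives 100.00 : 57.14 : 10.88 : 0.69.

100.00 : 57.14 : 10.88 : 0.69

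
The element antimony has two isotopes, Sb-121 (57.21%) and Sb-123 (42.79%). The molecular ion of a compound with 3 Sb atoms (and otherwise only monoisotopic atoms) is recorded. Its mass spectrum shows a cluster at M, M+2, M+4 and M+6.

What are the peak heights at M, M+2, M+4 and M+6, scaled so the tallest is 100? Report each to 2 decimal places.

The 3 Sb atoms are independent, so intensities follow the terms of (0.5721 + 0.4279)^3.
P(M) = 0.5721^3 = 0.187247
P(M+2) = 3 × 0.5721^2 × 0.4279^1 = 0.420153
P(M+4) = 3 × 0.5721^1 × 0.4279^2 = 0.314252
P(M+6) = 0.4279^3 = 0.078348
The M+2 peak is largest (0.420153); scaling to 100 gives 44.57 : 100.00 : 74.79 : 18.65.

44.57 : 100.00 : 74.79 : 18.65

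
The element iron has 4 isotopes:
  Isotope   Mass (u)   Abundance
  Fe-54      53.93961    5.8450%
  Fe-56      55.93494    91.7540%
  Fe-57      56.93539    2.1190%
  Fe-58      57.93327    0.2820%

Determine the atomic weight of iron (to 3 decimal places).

Average mass = Σ (abundance × isotope mass) = 0.058450 × 53.93961 + 0.917540 × 55.93494 + 0.021190 × 56.93539 + 0.002820 × 57.93327
= 3.152770 + 51.322545 + 1.206461 + 0.163372 = 55.845148 u

55.845 u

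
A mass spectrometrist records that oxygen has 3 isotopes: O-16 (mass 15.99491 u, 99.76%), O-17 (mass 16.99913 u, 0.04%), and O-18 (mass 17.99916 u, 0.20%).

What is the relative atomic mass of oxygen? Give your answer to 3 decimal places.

Weight each isotope mass by its fractional abundance: 0.9976 × 15.99491 + 0.0004 × 16.99913 + 0.0020 × 17.99916
= 15.956522 + 0.006800 + 0.035998 = 15.999320 u

15.999 u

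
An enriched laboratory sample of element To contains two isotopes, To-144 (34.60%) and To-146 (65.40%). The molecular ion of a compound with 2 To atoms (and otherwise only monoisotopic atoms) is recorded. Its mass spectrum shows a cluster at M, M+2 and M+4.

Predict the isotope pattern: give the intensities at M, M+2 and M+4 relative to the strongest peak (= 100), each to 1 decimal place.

26.5 : 100.0 : 94.5

Expanding (0.3460 + 0.6540)^2:
P(M) = 0.3460^2 = 0.119716
P(M+2) = 2 × 0.3460^1 × 0.6540^1 = 0.452568
P(M+4) = 0.6540^2 = 0.427716
The M+2 peak is largest (0.452568); scaling to 100 gives 26.5 : 100.0 : 94.5.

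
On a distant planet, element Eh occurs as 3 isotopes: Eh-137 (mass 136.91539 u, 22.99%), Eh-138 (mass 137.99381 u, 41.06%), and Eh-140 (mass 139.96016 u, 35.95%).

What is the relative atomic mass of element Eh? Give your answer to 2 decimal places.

Ar = Σ fᵢ·mᵢ = 0.2299 × 136.91539 + 0.4106 × 137.99381 + 0.3595 × 139.96016
= 31.476848 + 56.660258 + 50.315678 = 138.452784 u

138.45 u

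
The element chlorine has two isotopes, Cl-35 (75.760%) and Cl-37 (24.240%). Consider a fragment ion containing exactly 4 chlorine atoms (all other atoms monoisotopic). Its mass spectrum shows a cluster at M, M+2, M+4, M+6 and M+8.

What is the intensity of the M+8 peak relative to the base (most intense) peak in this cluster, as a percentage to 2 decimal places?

0.82%

(0.75760 + 0.24240)^4 gives M 0.3294, M+2 0.4216, M+4 0.2023, M+6 0.0432, M+8 0.0035; the largest is M+2.
P(M+2) = C(4,1) × 0.75760^3 × 0.24240^1 = 4 × 0.4348304 × 0.2424 = 0.421612 (base)
P(M+8) = C(4,4) × 0.75760^0 × 0.24240^4 = 1 × 1.0000 × 0.00345247 = 0.003452
Relative intensity = 0.003452 / 0.421612 × 100 = 0.82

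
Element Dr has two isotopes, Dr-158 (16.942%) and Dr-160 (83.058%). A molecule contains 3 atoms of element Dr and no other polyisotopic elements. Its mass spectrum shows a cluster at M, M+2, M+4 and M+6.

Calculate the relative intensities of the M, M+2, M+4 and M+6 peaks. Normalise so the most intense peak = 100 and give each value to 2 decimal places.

0.85 : 12.48 : 61.19 : 100.00

Each Dr atom is independently Dr-158 (p = 0.16942) or Dr-160 (q = 0.83058); the cluster is the binomial expansion (p + q)^3.
P(M) = 0.16942^3 = 0.004863
P(M+2) = 3 × 0.16942^2 × 0.83058^1 = 0.071521
P(M+4) = 3 × 0.16942^1 × 0.83058^2 = 0.350630
P(M+6) = 0.83058^3 = 0.572987
The M+6 peak is largest (0.572987); scaling to 100 gives 0.85 : 12.48 : 61.19 : 100.00.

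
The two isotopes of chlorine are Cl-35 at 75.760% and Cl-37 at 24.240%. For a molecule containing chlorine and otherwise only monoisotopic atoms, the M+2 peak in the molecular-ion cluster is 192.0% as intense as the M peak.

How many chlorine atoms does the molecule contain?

For n independent Cl atoms, I(M+2)/I(M) = n · (abundance Cl-37) / (abundance Cl-35) = n · 0.24240/0.75760.
n = 1.920 × 0.75760/0.24240 = 6.00 ≈ 6

6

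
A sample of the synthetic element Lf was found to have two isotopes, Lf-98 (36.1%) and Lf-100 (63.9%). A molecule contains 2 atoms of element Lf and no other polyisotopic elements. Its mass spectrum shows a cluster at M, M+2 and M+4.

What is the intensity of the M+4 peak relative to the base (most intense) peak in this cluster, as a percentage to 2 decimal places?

(0.361 + 0.639)^2 gives M 0.1303, M+2 0.4614, M+4 0.4083; the largest is M+2.
P(M+2) = C(2,1) × 0.361^1 × 0.639^1 = 2 × 0.3610 × 0.6390 = 0.461358 (base)
P(M+4) = C(2,2) × 0.361^0 × 0.639^2 = 1 × 1.0000 × 0.408321 = 0.408321
Relative intensity = 0.408321 / 0.461358 × 100 = 88.50

88.50%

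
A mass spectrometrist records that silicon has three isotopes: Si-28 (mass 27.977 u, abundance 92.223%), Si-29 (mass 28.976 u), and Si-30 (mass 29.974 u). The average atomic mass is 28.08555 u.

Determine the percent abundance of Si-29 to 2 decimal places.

4.69%

Let x and y be the fractions of Si-29 and Si-30. Then x + y = 1 − 0.92223 = 0.07777 and 28.976x + 29.974y = 28.08555 − 0.92223×27.977 = 2.28432129.
Substituting: 28.976x + 29.974(0.07777 − x) = 2.28432129
(28.976 − 29.974)x = -0.04675669  ⇒  x = 0.04685, y = 0.03092
Si-29: 4.69%, Si-30: 3.09%.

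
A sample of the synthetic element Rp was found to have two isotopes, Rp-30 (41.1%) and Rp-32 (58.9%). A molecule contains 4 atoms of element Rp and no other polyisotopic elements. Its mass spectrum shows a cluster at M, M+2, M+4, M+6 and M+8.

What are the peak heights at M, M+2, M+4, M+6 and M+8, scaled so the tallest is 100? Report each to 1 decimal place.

The 4 Rp atoms are independent, so intensities follow the terms of (0.411 + 0.589)^4.
P(M) = 0.411^4 = 0.028534
P(M+2) = 4 × 0.411^3 × 0.589^1 = 0.163569
P(M+4) = 6 × 0.411^2 × 0.589^2 = 0.351613
P(M+6) = 4 × 0.411^1 × 0.589^3 = 0.335929
P(M+8) = 0.589^4 = 0.120354
The M+4 peak is largest (0.351613); scaling to 100 gives 8.1 : 46.5 : 100.0 : 95.5 : 34.2.

8.1 : 46.5 : 100.0 : 95.5 : 34.2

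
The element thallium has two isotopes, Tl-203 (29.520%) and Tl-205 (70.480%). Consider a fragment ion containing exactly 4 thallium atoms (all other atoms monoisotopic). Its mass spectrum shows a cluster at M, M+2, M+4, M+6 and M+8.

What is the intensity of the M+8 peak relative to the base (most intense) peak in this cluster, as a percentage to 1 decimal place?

59.7%

Term probabilities: M 0.0076, M+2 0.0725, M+4 0.2597, M+6 0.4134, M+8 0.2468. Base peak = M+6.
P(M+6) = C(4,3) × 0.29520^1 × 0.70480^3 = 4 × 0.2952 × 0.35010449 = 0.413403 (base)
P(M+8) = C(4,4) × 0.29520^0 × 0.70480^4 = 1 × 1.0000 × 0.24675365 = 0.246754
Relative intensity = 0.246754 / 0.413403 × 100 = 59.7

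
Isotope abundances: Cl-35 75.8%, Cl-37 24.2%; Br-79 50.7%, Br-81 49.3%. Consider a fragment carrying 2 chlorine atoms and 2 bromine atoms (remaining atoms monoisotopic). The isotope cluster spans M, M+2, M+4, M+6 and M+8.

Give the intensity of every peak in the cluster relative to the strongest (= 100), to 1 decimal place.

Chlorine pattern (n=2): 0.574564 : 0.366872 : 0.058564
Bromine pattern (n=2): 0.257049 : 0.499902 : 0.243049
Convolve the two distributions (both contribute in 2-u steps):
  M: 0.574564×0.257049 = 0.147691
  M+2: 0.574564×0.499902 + 0.366872×0.257049 = 0.381530
  M+4: 0.574564×0.243049 + 0.366872×0.499902 + 0.058564×0.257049 = 0.338101
  M+6: 0.366872×0.243049 + 0.058564×0.499902 = 0.118444
  M+8: 0.058564×0.243049 = 0.014234
Scale to base peak (0.381530) = 100: 38.7 : 100.0 : 88.6 : 31.0 : 3.7

38.7 : 100.0 : 88.6 : 31.0 : 3.7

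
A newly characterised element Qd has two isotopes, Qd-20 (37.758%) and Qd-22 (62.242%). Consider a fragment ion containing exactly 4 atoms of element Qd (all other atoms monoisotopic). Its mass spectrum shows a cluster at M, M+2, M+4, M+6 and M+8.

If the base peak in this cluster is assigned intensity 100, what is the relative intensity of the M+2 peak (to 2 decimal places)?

Term probabilities: M 0.0203, M+2 0.1340, M+4 0.3314, M+6 0.3642, M+8 0.1501. Base peak = M+6.
P(M+6) = C(4,3) × 0.37758^1 × 0.62242^3 = 4 × 0.37758 × 0.24112965 = 0.364183 (base)
P(M+2) = C(4,1) × 0.37758^3 × 0.62242^1 = 4 × 0.05383032 × 0.62242 = 0.134020
Relative intensity = 0.134020 / 0.364183 × 100 = 36.80

36.80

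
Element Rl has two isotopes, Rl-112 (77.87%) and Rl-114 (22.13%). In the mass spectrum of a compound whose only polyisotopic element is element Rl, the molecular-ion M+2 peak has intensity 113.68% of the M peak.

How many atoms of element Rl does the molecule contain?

For n independent Rl atoms, I(M+2)/I(M) = n · (abundance Rl-114) / (abundance Rl-112) = n · 0.2213/0.7787.
n = 1.1368 × 0.7787/0.2213 = 4.00 ≈ 4

4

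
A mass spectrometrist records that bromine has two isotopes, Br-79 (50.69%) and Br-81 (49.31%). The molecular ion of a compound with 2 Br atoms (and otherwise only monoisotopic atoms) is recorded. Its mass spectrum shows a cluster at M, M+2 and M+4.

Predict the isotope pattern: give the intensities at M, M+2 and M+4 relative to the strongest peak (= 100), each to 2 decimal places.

Each Br atom is independently Br-79 (p = 0.5069) or Br-81 (q = 0.4931); the cluster is the binomial expansion (p + q)^2.
P(M) = 0.5069^2 = 0.256948
P(M+2) = 2 × 0.5069^1 × 0.4931^1 = 0.499905
P(M+4) = 0.4931^2 = 0.243148
The M+2 peak is largest (0.499905); scaling to 100 gives 51.40 : 100.00 : 48.64.

51.40 : 100.00 : 48.64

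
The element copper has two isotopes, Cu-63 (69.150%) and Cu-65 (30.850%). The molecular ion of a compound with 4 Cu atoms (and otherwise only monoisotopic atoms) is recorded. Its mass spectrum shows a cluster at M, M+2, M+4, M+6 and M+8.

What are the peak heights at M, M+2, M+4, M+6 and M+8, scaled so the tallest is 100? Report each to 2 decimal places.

56.04 : 100.00 : 66.92 : 19.90 : 2.22

Each Cu atom is independently Cu-63 (p = 0.69150) or Cu-65 (q = 0.30850); the cluster is the binomial expansion (p + q)^4.
P(M) = 0.69150^4 = 0.228649
P(M+2) = 4 × 0.69150^3 × 0.30850^1 = 0.408030
P(M+4) = 6 × 0.69150^2 × 0.30850^2 = 0.273052
P(M+6) = 4 × 0.69150^1 × 0.30850^3 = 0.081212
P(M+8) = 0.30850^4 = 0.009058
The M+2 peak is largest (0.408030); scaling to 100 gives 56.04 : 100.00 : 66.92 : 19.90 : 2.22.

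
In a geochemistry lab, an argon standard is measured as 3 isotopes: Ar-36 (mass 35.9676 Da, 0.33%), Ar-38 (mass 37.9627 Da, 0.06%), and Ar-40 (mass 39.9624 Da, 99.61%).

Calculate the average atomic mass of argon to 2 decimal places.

39.95 Da

Weight each isotope mass by its fractional abundance: 0.0033 × 35.9676 + 0.0006 × 37.9627 + 0.9961 × 39.9624
= 0.11869 + 0.02278 + 39.80655 = 39.94802 Da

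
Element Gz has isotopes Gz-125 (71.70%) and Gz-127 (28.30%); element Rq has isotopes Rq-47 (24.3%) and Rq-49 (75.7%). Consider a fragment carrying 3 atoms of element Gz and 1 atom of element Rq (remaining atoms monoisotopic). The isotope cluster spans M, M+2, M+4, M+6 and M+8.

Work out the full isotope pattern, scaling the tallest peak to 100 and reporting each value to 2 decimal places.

23.26 : 100.00 : 96.67 : 35.29 : 4.46

Element Gz pattern (n=3): 0.36860181 : 0.43646156 : 0.17227144 : 0.02266519
Element Rq pattern (n=1): 0.2430 : 0.7570
Convolve the two distributions (both contribute in 2-u steps):
  M: 0.36860181×0.2430 = 0.089570
  M+2: 0.36860181×0.7570 + 0.43646156×0.2430 = 0.385092
  M+4: 0.43646156×0.7570 + 0.17227144×0.2430 = 0.372263
  M+6: 0.17227144×0.7570 + 0.02266519×0.2430 = 0.135917
  M+8: 0.02266519×0.7570 = 0.017158
Scale to base peak (0.385092) = 100: 23.26 : 100.00 : 96.67 : 35.29 : 4.46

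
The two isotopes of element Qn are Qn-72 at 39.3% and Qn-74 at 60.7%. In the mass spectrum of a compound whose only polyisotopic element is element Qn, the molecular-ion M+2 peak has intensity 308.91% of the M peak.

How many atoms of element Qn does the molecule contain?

2

The M+2/M ratio from n Qn atoms is n · q/p = n · 0.607/0.393.
n = 3.0891 × 0.393/0.607 = 2.00 ≈ 2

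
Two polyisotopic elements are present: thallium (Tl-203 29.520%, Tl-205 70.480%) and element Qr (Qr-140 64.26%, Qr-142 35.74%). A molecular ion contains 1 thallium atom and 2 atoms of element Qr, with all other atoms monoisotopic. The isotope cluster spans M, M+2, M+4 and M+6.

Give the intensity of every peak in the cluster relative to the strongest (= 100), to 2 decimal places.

Thallium pattern (n=1): 0.2952 : 0.7048
Element Qr pattern (n=2): 0.41293476 : 0.45933048 : 0.12773476
Convolve the two distributions (both contribute in 2-u steps):
  M: 0.2952×0.41293476 = 0.121898
  M+2: 0.2952×0.45933048 + 0.7048×0.41293476 = 0.426631
  M+4: 0.2952×0.12773476 + 0.7048×0.45933048 = 0.361443
  M+6: 0.7048×0.12773476 = 0.090027
Scale to base peak (0.426631) = 100: 28.57 : 100.00 : 84.72 : 21.10

28.57 : 100.00 : 84.72 : 21.10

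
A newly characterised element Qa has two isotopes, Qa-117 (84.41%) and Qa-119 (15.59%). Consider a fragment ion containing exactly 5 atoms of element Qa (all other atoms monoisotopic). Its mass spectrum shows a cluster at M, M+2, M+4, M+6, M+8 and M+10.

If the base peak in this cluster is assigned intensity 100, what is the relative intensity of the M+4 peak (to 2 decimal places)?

34.11

(0.8441 + 0.1559)^5 gives M 0.4285, M+2 0.3957, M+4 0.1462, M+6 0.0270, M+8 0.0025, M+10 0.0001; the largest is M.
P(M) = C(5,0) × 0.8441^5 × 0.1559^0 = 1 × 0.42851843 × 1.0000 = 0.428518 (base)
P(M+4) = C(5,2) × 0.8441^3 × 0.1559^2 = 10 × 0.60142531 × 0.02430481 = 0.146175
Relative intensity = 0.146175 / 0.428518 × 100 = 34.11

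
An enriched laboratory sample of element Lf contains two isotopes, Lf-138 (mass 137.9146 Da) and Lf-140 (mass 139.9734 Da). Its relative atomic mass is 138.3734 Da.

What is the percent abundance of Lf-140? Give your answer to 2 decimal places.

22.28%

With x = fraction of Lf-138 (so Lf-140 is 1 − x):
137.9146·x + 139.9734·(1 − x) = 138.3734
(137.9146 − 139.9734)·x = 138.3734 − 139.9734
x = -1.6000 / -2.0588 = 0.77715 → 77.72% Lf-138, 22.28% Lf-140.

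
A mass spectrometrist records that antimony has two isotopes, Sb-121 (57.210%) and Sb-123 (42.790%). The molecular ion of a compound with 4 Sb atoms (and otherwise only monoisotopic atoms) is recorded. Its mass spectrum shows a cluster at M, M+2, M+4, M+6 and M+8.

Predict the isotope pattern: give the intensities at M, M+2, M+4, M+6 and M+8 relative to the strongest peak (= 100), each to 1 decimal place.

The 4 Sb atoms are independent, so intensities follow the terms of (0.57210 + 0.42790)^4.
P(M) = 0.57210^4 = 0.107124
P(M+2) = 4 × 0.57210^3 × 0.42790^1 = 0.320493
P(M+4) = 6 × 0.57210^2 × 0.42790^2 = 0.359567
P(M+6) = 4 × 0.57210^1 × 0.42790^3 = 0.179291
P(M+8) = 0.42790^4 = 0.033525
The M+4 peak is largest (0.359567); scaling to 100 gives 29.8 : 89.1 : 100.0 : 49.9 : 9.3.

29.8 : 89.1 : 100.0 : 49.9 : 9.3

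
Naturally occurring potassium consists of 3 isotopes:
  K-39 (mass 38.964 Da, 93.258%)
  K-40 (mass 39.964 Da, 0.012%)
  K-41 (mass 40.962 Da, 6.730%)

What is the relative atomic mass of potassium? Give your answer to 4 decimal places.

Weight each isotope mass by its fractional abundance: 0.93258 × 38.964 + 0.00012 × 39.964 + 0.06730 × 40.962
= 36.33705 + 0.00480 + 2.75674 = 39.09859 Da

39.0986 Da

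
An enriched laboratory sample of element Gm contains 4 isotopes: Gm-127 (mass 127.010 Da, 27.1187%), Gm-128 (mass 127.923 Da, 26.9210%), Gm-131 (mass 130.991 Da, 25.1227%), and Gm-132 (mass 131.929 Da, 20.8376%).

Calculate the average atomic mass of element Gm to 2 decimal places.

Weight each isotope mass by its fractional abundance: 0.271187 × 127.010 + 0.269210 × 127.923 + 0.251227 × 130.991 + 0.208376 × 131.929
= 34.4435 + 34.4382 + 32.9085 + 27.4908 = 129.2810 Da

129.28 Da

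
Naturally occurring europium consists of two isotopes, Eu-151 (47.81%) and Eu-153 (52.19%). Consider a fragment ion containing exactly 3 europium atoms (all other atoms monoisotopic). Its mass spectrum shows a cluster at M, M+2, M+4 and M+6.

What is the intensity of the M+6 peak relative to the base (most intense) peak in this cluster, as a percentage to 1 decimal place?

Term probabilities: M 0.1093, M+2 0.3579, M+4 0.3907, M+6 0.1422. Base peak = M+4.
P(M+4) = C(3,2) × 0.4781^1 × 0.5219^2 = 3 × 0.4781 × 0.27237961 = 0.390674 (base)
P(M+6) = C(3,3) × 0.4781^0 × 0.5219^3 = 1 × 1.0000 × 0.14215492 = 0.142155
Relative intensity = 0.142155 / 0.390674 × 100 = 36.4

36.4%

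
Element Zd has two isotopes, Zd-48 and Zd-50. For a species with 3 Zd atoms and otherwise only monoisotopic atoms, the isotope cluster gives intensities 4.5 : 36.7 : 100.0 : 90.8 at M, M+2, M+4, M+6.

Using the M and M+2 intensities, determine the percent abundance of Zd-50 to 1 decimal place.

Write p for the Zd-48 fraction. I(M+2)/I(M) = [C(3,1)·p^2·(1−p)] / p^3 = 3·(1−p)/p = 36.7/4.5 = 8.1556
(1−p)/p = 8.1556/3 = 2.7185  ⇒  p = 1/(1 + 2.7185) = 0.2689
Zd-48: 26.9%, Zd-50: 73.1%.

73.1%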